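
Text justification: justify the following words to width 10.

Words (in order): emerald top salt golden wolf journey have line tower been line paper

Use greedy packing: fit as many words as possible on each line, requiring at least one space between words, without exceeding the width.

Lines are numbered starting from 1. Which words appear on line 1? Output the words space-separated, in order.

Line 1: ['emerald'] (min_width=7, slack=3)
Line 2: ['top', 'salt'] (min_width=8, slack=2)
Line 3: ['golden'] (min_width=6, slack=4)
Line 4: ['wolf'] (min_width=4, slack=6)
Line 5: ['journey'] (min_width=7, slack=3)
Line 6: ['have', 'line'] (min_width=9, slack=1)
Line 7: ['tower', 'been'] (min_width=10, slack=0)
Line 8: ['line', 'paper'] (min_width=10, slack=0)

Answer: emerald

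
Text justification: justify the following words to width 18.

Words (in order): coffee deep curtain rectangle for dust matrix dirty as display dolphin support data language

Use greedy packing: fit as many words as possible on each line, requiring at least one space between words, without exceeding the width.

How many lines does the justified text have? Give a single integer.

Line 1: ['coffee', 'deep'] (min_width=11, slack=7)
Line 2: ['curtain', 'rectangle'] (min_width=17, slack=1)
Line 3: ['for', 'dust', 'matrix'] (min_width=15, slack=3)
Line 4: ['dirty', 'as', 'display'] (min_width=16, slack=2)
Line 5: ['dolphin', 'support'] (min_width=15, slack=3)
Line 6: ['data', 'language'] (min_width=13, slack=5)
Total lines: 6

Answer: 6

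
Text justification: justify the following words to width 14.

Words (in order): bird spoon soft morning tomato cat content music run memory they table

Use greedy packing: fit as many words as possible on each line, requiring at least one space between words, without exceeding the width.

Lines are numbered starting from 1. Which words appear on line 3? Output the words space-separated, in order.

Answer: tomato cat

Derivation:
Line 1: ['bird', 'spoon'] (min_width=10, slack=4)
Line 2: ['soft', 'morning'] (min_width=12, slack=2)
Line 3: ['tomato', 'cat'] (min_width=10, slack=4)
Line 4: ['content', 'music'] (min_width=13, slack=1)
Line 5: ['run', 'memory'] (min_width=10, slack=4)
Line 6: ['they', 'table'] (min_width=10, slack=4)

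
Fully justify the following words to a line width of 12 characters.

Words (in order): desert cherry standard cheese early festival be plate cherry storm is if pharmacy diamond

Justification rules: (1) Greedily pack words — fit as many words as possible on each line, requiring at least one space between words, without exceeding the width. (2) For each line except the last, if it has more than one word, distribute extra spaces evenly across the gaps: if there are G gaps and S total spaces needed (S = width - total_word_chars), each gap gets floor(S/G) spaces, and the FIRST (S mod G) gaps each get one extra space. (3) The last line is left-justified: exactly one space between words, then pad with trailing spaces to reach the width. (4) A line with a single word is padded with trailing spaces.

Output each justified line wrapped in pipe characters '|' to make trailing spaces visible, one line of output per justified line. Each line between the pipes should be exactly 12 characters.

Answer: |desert      |
|cherry      |
|standard    |
|cheese early|
|festival  be|
|plate cherry|
|storm  is if|
|pharmacy    |
|diamond     |

Derivation:
Line 1: ['desert'] (min_width=6, slack=6)
Line 2: ['cherry'] (min_width=6, slack=6)
Line 3: ['standard'] (min_width=8, slack=4)
Line 4: ['cheese', 'early'] (min_width=12, slack=0)
Line 5: ['festival', 'be'] (min_width=11, slack=1)
Line 6: ['plate', 'cherry'] (min_width=12, slack=0)
Line 7: ['storm', 'is', 'if'] (min_width=11, slack=1)
Line 8: ['pharmacy'] (min_width=8, slack=4)
Line 9: ['diamond'] (min_width=7, slack=5)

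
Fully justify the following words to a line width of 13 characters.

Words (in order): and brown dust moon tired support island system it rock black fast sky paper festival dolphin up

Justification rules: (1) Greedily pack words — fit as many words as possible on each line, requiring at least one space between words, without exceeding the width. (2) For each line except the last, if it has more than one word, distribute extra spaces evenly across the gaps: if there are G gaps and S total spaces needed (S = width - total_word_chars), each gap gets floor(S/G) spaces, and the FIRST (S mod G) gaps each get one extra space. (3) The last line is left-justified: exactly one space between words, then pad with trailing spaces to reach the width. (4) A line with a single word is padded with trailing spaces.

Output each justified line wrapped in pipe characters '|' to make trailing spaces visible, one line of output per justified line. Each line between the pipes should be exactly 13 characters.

Line 1: ['and', 'brown'] (min_width=9, slack=4)
Line 2: ['dust', 'moon'] (min_width=9, slack=4)
Line 3: ['tired', 'support'] (min_width=13, slack=0)
Line 4: ['island', 'system'] (min_width=13, slack=0)
Line 5: ['it', 'rock', 'black'] (min_width=13, slack=0)
Line 6: ['fast', 'sky'] (min_width=8, slack=5)
Line 7: ['paper'] (min_width=5, slack=8)
Line 8: ['festival'] (min_width=8, slack=5)
Line 9: ['dolphin', 'up'] (min_width=10, slack=3)

Answer: |and     brown|
|dust     moon|
|tired support|
|island system|
|it rock black|
|fast      sky|
|paper        |
|festival     |
|dolphin up   |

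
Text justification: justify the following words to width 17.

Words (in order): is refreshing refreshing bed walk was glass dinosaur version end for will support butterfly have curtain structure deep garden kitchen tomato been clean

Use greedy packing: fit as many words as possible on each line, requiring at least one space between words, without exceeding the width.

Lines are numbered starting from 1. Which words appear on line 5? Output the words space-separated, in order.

Answer: end for will

Derivation:
Line 1: ['is', 'refreshing'] (min_width=13, slack=4)
Line 2: ['refreshing', 'bed'] (min_width=14, slack=3)
Line 3: ['walk', 'was', 'glass'] (min_width=14, slack=3)
Line 4: ['dinosaur', 'version'] (min_width=16, slack=1)
Line 5: ['end', 'for', 'will'] (min_width=12, slack=5)
Line 6: ['support', 'butterfly'] (min_width=17, slack=0)
Line 7: ['have', 'curtain'] (min_width=12, slack=5)
Line 8: ['structure', 'deep'] (min_width=14, slack=3)
Line 9: ['garden', 'kitchen'] (min_width=14, slack=3)
Line 10: ['tomato', 'been', 'clean'] (min_width=17, slack=0)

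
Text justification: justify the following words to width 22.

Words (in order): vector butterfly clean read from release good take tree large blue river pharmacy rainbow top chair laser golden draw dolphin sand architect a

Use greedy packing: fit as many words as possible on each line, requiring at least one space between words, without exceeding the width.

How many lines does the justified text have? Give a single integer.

Line 1: ['vector', 'butterfly', 'clean'] (min_width=22, slack=0)
Line 2: ['read', 'from', 'release', 'good'] (min_width=22, slack=0)
Line 3: ['take', 'tree', 'large', 'blue'] (min_width=20, slack=2)
Line 4: ['river', 'pharmacy', 'rainbow'] (min_width=22, slack=0)
Line 5: ['top', 'chair', 'laser', 'golden'] (min_width=22, slack=0)
Line 6: ['draw', 'dolphin', 'sand'] (min_width=17, slack=5)
Line 7: ['architect', 'a'] (min_width=11, slack=11)
Total lines: 7

Answer: 7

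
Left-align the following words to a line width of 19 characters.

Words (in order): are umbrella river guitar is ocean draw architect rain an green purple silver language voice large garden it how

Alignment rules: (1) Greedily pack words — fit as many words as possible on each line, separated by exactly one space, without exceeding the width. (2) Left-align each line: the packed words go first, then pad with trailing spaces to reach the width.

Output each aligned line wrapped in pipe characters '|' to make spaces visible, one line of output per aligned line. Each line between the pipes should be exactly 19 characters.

Answer: |are umbrella river |
|guitar is ocean    |
|draw architect rain|
|an green purple    |
|silver language    |
|voice large garden |
|it how             |

Derivation:
Line 1: ['are', 'umbrella', 'river'] (min_width=18, slack=1)
Line 2: ['guitar', 'is', 'ocean'] (min_width=15, slack=4)
Line 3: ['draw', 'architect', 'rain'] (min_width=19, slack=0)
Line 4: ['an', 'green', 'purple'] (min_width=15, slack=4)
Line 5: ['silver', 'language'] (min_width=15, slack=4)
Line 6: ['voice', 'large', 'garden'] (min_width=18, slack=1)
Line 7: ['it', 'how'] (min_width=6, slack=13)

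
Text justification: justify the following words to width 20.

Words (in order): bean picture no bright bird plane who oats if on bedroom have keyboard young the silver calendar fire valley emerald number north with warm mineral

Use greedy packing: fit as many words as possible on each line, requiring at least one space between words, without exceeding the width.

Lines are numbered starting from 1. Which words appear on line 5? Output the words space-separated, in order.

Answer: keyboard young the

Derivation:
Line 1: ['bean', 'picture', 'no'] (min_width=15, slack=5)
Line 2: ['bright', 'bird', 'plane'] (min_width=17, slack=3)
Line 3: ['who', 'oats', 'if', 'on'] (min_width=14, slack=6)
Line 4: ['bedroom', 'have'] (min_width=12, slack=8)
Line 5: ['keyboard', 'young', 'the'] (min_width=18, slack=2)
Line 6: ['silver', 'calendar', 'fire'] (min_width=20, slack=0)
Line 7: ['valley', 'emerald'] (min_width=14, slack=6)
Line 8: ['number', 'north', 'with'] (min_width=17, slack=3)
Line 9: ['warm', 'mineral'] (min_width=12, slack=8)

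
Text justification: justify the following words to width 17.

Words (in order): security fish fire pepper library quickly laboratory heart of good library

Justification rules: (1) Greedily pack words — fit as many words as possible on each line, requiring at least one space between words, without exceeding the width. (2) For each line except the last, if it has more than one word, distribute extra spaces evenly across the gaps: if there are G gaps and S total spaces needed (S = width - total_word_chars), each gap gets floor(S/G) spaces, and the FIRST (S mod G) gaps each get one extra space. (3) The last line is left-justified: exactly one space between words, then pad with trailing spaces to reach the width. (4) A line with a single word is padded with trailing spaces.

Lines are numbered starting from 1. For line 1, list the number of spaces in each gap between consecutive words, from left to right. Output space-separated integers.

Answer: 5

Derivation:
Line 1: ['security', 'fish'] (min_width=13, slack=4)
Line 2: ['fire', 'pepper'] (min_width=11, slack=6)
Line 3: ['library', 'quickly'] (min_width=15, slack=2)
Line 4: ['laboratory', 'heart'] (min_width=16, slack=1)
Line 5: ['of', 'good', 'library'] (min_width=15, slack=2)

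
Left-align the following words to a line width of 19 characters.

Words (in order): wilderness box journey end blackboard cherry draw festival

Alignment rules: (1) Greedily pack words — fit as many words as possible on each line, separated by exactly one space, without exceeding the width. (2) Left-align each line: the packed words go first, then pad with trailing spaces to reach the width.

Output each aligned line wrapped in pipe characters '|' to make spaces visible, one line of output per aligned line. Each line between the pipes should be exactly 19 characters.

Line 1: ['wilderness', 'box'] (min_width=14, slack=5)
Line 2: ['journey', 'end'] (min_width=11, slack=8)
Line 3: ['blackboard', 'cherry'] (min_width=17, slack=2)
Line 4: ['draw', 'festival'] (min_width=13, slack=6)

Answer: |wilderness box     |
|journey end        |
|blackboard cherry  |
|draw festival      |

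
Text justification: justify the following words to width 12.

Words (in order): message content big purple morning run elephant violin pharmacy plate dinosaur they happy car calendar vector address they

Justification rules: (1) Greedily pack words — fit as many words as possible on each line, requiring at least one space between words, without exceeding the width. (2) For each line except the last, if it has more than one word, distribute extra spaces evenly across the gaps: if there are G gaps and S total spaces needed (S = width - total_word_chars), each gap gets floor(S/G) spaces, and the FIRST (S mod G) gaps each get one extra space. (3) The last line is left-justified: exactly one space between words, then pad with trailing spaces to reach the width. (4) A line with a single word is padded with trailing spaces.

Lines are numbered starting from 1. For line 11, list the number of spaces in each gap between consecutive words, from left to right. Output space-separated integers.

Answer: 1

Derivation:
Line 1: ['message'] (min_width=7, slack=5)
Line 2: ['content', 'big'] (min_width=11, slack=1)
Line 3: ['purple'] (min_width=6, slack=6)
Line 4: ['morning', 'run'] (min_width=11, slack=1)
Line 5: ['elephant'] (min_width=8, slack=4)
Line 6: ['violin'] (min_width=6, slack=6)
Line 7: ['pharmacy'] (min_width=8, slack=4)
Line 8: ['plate'] (min_width=5, slack=7)
Line 9: ['dinosaur'] (min_width=8, slack=4)
Line 10: ['they', 'happy'] (min_width=10, slack=2)
Line 11: ['car', 'calendar'] (min_width=12, slack=0)
Line 12: ['vector'] (min_width=6, slack=6)
Line 13: ['address', 'they'] (min_width=12, slack=0)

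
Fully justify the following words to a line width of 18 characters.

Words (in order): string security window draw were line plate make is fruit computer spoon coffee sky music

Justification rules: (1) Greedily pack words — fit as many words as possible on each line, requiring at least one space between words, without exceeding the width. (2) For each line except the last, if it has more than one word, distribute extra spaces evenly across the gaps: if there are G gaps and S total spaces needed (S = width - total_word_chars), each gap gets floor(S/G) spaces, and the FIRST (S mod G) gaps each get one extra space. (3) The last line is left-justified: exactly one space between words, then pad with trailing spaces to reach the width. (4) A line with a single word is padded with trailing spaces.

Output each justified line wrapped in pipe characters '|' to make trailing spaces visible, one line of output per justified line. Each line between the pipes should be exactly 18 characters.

Answer: |string    security|
|window  draw  were|
|line plate make is|
|fruit     computer|
|spoon  coffee  sky|
|music             |

Derivation:
Line 1: ['string', 'security'] (min_width=15, slack=3)
Line 2: ['window', 'draw', 'were'] (min_width=16, slack=2)
Line 3: ['line', 'plate', 'make', 'is'] (min_width=18, slack=0)
Line 4: ['fruit', 'computer'] (min_width=14, slack=4)
Line 5: ['spoon', 'coffee', 'sky'] (min_width=16, slack=2)
Line 6: ['music'] (min_width=5, slack=13)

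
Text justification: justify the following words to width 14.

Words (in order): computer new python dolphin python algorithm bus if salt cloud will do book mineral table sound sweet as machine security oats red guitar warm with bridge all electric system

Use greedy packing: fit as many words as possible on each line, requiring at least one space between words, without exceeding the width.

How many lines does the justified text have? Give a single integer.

Answer: 15

Derivation:
Line 1: ['computer', 'new'] (min_width=12, slack=2)
Line 2: ['python', 'dolphin'] (min_width=14, slack=0)
Line 3: ['python'] (min_width=6, slack=8)
Line 4: ['algorithm', 'bus'] (min_width=13, slack=1)
Line 5: ['if', 'salt', 'cloud'] (min_width=13, slack=1)
Line 6: ['will', 'do', 'book'] (min_width=12, slack=2)
Line 7: ['mineral', 'table'] (min_width=13, slack=1)
Line 8: ['sound', 'sweet', 'as'] (min_width=14, slack=0)
Line 9: ['machine'] (min_width=7, slack=7)
Line 10: ['security', 'oats'] (min_width=13, slack=1)
Line 11: ['red', 'guitar'] (min_width=10, slack=4)
Line 12: ['warm', 'with'] (min_width=9, slack=5)
Line 13: ['bridge', 'all'] (min_width=10, slack=4)
Line 14: ['electric'] (min_width=8, slack=6)
Line 15: ['system'] (min_width=6, slack=8)
Total lines: 15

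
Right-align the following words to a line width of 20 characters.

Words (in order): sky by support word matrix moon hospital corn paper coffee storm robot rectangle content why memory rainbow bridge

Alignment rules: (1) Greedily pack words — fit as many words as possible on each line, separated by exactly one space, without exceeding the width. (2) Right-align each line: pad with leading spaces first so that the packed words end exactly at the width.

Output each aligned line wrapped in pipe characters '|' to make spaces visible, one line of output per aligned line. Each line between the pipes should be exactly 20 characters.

Answer: | sky by support word|
|matrix moon hospital|
|   corn paper coffee|
|         storm robot|
|   rectangle content|
|  why memory rainbow|
|              bridge|

Derivation:
Line 1: ['sky', 'by', 'support', 'word'] (min_width=19, slack=1)
Line 2: ['matrix', 'moon', 'hospital'] (min_width=20, slack=0)
Line 3: ['corn', 'paper', 'coffee'] (min_width=17, slack=3)
Line 4: ['storm', 'robot'] (min_width=11, slack=9)
Line 5: ['rectangle', 'content'] (min_width=17, slack=3)
Line 6: ['why', 'memory', 'rainbow'] (min_width=18, slack=2)
Line 7: ['bridge'] (min_width=6, slack=14)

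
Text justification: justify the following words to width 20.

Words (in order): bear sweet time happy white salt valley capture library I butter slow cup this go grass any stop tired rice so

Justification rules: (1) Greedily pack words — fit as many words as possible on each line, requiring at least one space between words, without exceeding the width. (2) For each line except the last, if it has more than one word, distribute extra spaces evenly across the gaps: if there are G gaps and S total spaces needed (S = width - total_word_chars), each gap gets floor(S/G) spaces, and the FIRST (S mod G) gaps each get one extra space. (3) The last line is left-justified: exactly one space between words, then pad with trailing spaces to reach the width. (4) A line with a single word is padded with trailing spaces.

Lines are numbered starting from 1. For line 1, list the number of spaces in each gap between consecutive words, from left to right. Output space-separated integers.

Line 1: ['bear', 'sweet', 'time'] (min_width=15, slack=5)
Line 2: ['happy', 'white', 'salt'] (min_width=16, slack=4)
Line 3: ['valley', 'capture'] (min_width=14, slack=6)
Line 4: ['library', 'I', 'butter'] (min_width=16, slack=4)
Line 5: ['slow', 'cup', 'this', 'go'] (min_width=16, slack=4)
Line 6: ['grass', 'any', 'stop', 'tired'] (min_width=20, slack=0)
Line 7: ['rice', 'so'] (min_width=7, slack=13)

Answer: 4 3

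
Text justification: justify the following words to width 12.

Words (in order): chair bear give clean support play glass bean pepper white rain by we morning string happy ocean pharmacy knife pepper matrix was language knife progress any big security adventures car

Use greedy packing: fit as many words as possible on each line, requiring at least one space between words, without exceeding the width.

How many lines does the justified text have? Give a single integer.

Line 1: ['chair', 'bear'] (min_width=10, slack=2)
Line 2: ['give', 'clean'] (min_width=10, slack=2)
Line 3: ['support', 'play'] (min_width=12, slack=0)
Line 4: ['glass', 'bean'] (min_width=10, slack=2)
Line 5: ['pepper', 'white'] (min_width=12, slack=0)
Line 6: ['rain', 'by', 'we'] (min_width=10, slack=2)
Line 7: ['morning'] (min_width=7, slack=5)
Line 8: ['string', 'happy'] (min_width=12, slack=0)
Line 9: ['ocean'] (min_width=5, slack=7)
Line 10: ['pharmacy'] (min_width=8, slack=4)
Line 11: ['knife', 'pepper'] (min_width=12, slack=0)
Line 12: ['matrix', 'was'] (min_width=10, slack=2)
Line 13: ['language'] (min_width=8, slack=4)
Line 14: ['knife'] (min_width=5, slack=7)
Line 15: ['progress', 'any'] (min_width=12, slack=0)
Line 16: ['big', 'security'] (min_width=12, slack=0)
Line 17: ['adventures'] (min_width=10, slack=2)
Line 18: ['car'] (min_width=3, slack=9)
Total lines: 18

Answer: 18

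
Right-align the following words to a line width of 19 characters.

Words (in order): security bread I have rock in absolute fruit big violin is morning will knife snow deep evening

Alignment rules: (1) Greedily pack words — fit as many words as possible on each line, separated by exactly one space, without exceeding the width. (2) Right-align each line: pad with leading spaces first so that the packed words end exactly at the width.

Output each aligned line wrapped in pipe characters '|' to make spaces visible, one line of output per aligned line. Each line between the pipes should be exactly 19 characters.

Line 1: ['security', 'bread', 'I'] (min_width=16, slack=3)
Line 2: ['have', 'rock', 'in'] (min_width=12, slack=7)
Line 3: ['absolute', 'fruit', 'big'] (min_width=18, slack=1)
Line 4: ['violin', 'is', 'morning'] (min_width=17, slack=2)
Line 5: ['will', 'knife', 'snow'] (min_width=15, slack=4)
Line 6: ['deep', 'evening'] (min_width=12, slack=7)

Answer: |   security bread I|
|       have rock in|
| absolute fruit big|
|  violin is morning|
|    will knife snow|
|       deep evening|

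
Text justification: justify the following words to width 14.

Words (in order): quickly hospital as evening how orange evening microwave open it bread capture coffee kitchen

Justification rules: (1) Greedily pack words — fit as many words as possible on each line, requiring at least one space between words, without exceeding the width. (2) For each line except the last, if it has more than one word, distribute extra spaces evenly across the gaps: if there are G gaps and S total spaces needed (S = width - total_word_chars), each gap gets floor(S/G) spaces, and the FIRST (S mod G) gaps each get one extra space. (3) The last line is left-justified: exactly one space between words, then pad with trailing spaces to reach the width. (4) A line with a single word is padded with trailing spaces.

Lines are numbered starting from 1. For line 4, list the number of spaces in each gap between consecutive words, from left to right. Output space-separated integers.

Answer: 1

Derivation:
Line 1: ['quickly'] (min_width=7, slack=7)
Line 2: ['hospital', 'as'] (min_width=11, slack=3)
Line 3: ['evening', 'how'] (min_width=11, slack=3)
Line 4: ['orange', 'evening'] (min_width=14, slack=0)
Line 5: ['microwave', 'open'] (min_width=14, slack=0)
Line 6: ['it', 'bread'] (min_width=8, slack=6)
Line 7: ['capture', 'coffee'] (min_width=14, slack=0)
Line 8: ['kitchen'] (min_width=7, slack=7)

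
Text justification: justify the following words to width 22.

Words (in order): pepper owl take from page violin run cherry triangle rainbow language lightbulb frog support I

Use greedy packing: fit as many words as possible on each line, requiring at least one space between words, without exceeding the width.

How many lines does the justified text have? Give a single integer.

Line 1: ['pepper', 'owl', 'take', 'from'] (min_width=20, slack=2)
Line 2: ['page', 'violin', 'run', 'cherry'] (min_width=22, slack=0)
Line 3: ['triangle', 'rainbow'] (min_width=16, slack=6)
Line 4: ['language', 'lightbulb'] (min_width=18, slack=4)
Line 5: ['frog', 'support', 'I'] (min_width=14, slack=8)
Total lines: 5

Answer: 5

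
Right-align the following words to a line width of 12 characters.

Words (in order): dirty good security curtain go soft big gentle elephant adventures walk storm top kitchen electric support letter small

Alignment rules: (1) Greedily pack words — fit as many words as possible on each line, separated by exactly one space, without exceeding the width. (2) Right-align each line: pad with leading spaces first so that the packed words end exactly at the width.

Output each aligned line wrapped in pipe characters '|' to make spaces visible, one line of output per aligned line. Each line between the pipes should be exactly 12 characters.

Line 1: ['dirty', 'good'] (min_width=10, slack=2)
Line 2: ['security'] (min_width=8, slack=4)
Line 3: ['curtain', 'go'] (min_width=10, slack=2)
Line 4: ['soft', 'big'] (min_width=8, slack=4)
Line 5: ['gentle'] (min_width=6, slack=6)
Line 6: ['elephant'] (min_width=8, slack=4)
Line 7: ['adventures'] (min_width=10, slack=2)
Line 8: ['walk', 'storm'] (min_width=10, slack=2)
Line 9: ['top', 'kitchen'] (min_width=11, slack=1)
Line 10: ['electric'] (min_width=8, slack=4)
Line 11: ['support'] (min_width=7, slack=5)
Line 12: ['letter', 'small'] (min_width=12, slack=0)

Answer: |  dirty good|
|    security|
|  curtain go|
|    soft big|
|      gentle|
|    elephant|
|  adventures|
|  walk storm|
| top kitchen|
|    electric|
|     support|
|letter small|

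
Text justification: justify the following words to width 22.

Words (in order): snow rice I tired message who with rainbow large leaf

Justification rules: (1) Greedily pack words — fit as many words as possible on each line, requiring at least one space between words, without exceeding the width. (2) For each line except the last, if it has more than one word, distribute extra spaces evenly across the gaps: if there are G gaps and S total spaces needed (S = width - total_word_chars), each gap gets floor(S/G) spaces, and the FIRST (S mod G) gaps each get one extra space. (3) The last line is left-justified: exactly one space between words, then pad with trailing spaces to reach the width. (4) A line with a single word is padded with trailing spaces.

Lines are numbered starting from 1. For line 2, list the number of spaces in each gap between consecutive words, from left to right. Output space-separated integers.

Answer: 4 4

Derivation:
Line 1: ['snow', 'rice', 'I', 'tired'] (min_width=17, slack=5)
Line 2: ['message', 'who', 'with'] (min_width=16, slack=6)
Line 3: ['rainbow', 'large', 'leaf'] (min_width=18, slack=4)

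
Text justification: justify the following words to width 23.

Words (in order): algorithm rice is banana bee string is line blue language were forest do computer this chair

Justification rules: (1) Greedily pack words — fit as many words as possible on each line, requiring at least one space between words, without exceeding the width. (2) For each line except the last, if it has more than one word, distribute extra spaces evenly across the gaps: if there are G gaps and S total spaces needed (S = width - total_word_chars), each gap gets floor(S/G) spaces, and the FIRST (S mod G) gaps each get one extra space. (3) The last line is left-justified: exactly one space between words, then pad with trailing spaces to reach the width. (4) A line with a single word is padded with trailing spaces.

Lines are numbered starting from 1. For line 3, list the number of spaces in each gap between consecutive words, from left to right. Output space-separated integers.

Line 1: ['algorithm', 'rice', 'is'] (min_width=17, slack=6)
Line 2: ['banana', 'bee', 'string', 'is'] (min_width=20, slack=3)
Line 3: ['line', 'blue', 'language', 'were'] (min_width=23, slack=0)
Line 4: ['forest', 'do', 'computer', 'this'] (min_width=23, slack=0)
Line 5: ['chair'] (min_width=5, slack=18)

Answer: 1 1 1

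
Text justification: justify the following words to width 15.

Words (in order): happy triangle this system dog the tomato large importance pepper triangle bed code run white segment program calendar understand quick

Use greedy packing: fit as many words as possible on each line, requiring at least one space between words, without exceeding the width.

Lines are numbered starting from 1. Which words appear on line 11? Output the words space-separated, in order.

Line 1: ['happy', 'triangle'] (min_width=14, slack=1)
Line 2: ['this', 'system', 'dog'] (min_width=15, slack=0)
Line 3: ['the', 'tomato'] (min_width=10, slack=5)
Line 4: ['large'] (min_width=5, slack=10)
Line 5: ['importance'] (min_width=10, slack=5)
Line 6: ['pepper', 'triangle'] (min_width=15, slack=0)
Line 7: ['bed', 'code', 'run'] (min_width=12, slack=3)
Line 8: ['white', 'segment'] (min_width=13, slack=2)
Line 9: ['program'] (min_width=7, slack=8)
Line 10: ['calendar'] (min_width=8, slack=7)
Line 11: ['understand'] (min_width=10, slack=5)
Line 12: ['quick'] (min_width=5, slack=10)

Answer: understand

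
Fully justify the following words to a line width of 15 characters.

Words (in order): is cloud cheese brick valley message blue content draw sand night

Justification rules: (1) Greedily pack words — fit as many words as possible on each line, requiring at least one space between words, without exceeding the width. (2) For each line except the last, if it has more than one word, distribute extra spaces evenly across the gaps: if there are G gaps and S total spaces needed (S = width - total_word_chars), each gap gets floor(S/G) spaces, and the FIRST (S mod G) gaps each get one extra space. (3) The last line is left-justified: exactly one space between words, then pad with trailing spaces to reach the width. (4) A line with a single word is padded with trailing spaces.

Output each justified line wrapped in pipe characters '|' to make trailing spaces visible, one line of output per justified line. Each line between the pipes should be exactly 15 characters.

Line 1: ['is', 'cloud', 'cheese'] (min_width=15, slack=0)
Line 2: ['brick', 'valley'] (min_width=12, slack=3)
Line 3: ['message', 'blue'] (min_width=12, slack=3)
Line 4: ['content', 'draw'] (min_width=12, slack=3)
Line 5: ['sand', 'night'] (min_width=10, slack=5)

Answer: |is cloud cheese|
|brick    valley|
|message    blue|
|content    draw|
|sand night     |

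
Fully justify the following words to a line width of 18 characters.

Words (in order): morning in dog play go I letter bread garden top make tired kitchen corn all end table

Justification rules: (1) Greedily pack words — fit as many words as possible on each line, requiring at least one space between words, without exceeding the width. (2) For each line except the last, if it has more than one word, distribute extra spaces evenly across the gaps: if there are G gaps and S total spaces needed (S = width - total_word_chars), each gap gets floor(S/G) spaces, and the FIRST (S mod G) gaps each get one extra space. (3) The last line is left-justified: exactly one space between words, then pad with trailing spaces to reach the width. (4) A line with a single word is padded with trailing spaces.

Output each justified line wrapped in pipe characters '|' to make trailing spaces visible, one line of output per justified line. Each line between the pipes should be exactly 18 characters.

Line 1: ['morning', 'in', 'dog'] (min_width=14, slack=4)
Line 2: ['play', 'go', 'I', 'letter'] (min_width=16, slack=2)
Line 3: ['bread', 'garden', 'top'] (min_width=16, slack=2)
Line 4: ['make', 'tired', 'kitchen'] (min_width=18, slack=0)
Line 5: ['corn', 'all', 'end', 'table'] (min_width=18, slack=0)

Answer: |morning   in   dog|
|play  go  I letter|
|bread  garden  top|
|make tired kitchen|
|corn all end table|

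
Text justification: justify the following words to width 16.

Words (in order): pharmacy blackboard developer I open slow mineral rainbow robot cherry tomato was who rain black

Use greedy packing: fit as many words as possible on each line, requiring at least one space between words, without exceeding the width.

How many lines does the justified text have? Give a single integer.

Line 1: ['pharmacy'] (min_width=8, slack=8)
Line 2: ['blackboard'] (min_width=10, slack=6)
Line 3: ['developer', 'I', 'open'] (min_width=16, slack=0)
Line 4: ['slow', 'mineral'] (min_width=12, slack=4)
Line 5: ['rainbow', 'robot'] (min_width=13, slack=3)
Line 6: ['cherry', 'tomato'] (min_width=13, slack=3)
Line 7: ['was', 'who', 'rain'] (min_width=12, slack=4)
Line 8: ['black'] (min_width=5, slack=11)
Total lines: 8

Answer: 8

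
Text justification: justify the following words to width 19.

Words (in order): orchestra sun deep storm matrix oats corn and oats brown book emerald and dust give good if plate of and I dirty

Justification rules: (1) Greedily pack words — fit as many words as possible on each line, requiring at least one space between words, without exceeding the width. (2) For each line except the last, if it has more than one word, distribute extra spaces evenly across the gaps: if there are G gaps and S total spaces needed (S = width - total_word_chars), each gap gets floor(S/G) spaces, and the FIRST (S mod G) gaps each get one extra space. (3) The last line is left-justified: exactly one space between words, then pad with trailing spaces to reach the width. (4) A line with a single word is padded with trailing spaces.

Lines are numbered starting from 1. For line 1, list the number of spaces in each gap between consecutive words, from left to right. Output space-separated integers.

Answer: 2 1

Derivation:
Line 1: ['orchestra', 'sun', 'deep'] (min_width=18, slack=1)
Line 2: ['storm', 'matrix', 'oats'] (min_width=17, slack=2)
Line 3: ['corn', 'and', 'oats', 'brown'] (min_width=19, slack=0)
Line 4: ['book', 'emerald', 'and'] (min_width=16, slack=3)
Line 5: ['dust', 'give', 'good', 'if'] (min_width=17, slack=2)
Line 6: ['plate', 'of', 'and', 'I'] (min_width=14, slack=5)
Line 7: ['dirty'] (min_width=5, slack=14)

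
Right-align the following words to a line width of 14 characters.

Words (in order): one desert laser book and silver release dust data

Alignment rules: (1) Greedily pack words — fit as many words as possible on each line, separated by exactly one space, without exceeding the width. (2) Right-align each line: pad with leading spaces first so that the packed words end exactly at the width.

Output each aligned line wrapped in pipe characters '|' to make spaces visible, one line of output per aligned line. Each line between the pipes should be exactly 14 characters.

Answer: |    one desert|
|laser book and|
|silver release|
|     dust data|

Derivation:
Line 1: ['one', 'desert'] (min_width=10, slack=4)
Line 2: ['laser', 'book', 'and'] (min_width=14, slack=0)
Line 3: ['silver', 'release'] (min_width=14, slack=0)
Line 4: ['dust', 'data'] (min_width=9, slack=5)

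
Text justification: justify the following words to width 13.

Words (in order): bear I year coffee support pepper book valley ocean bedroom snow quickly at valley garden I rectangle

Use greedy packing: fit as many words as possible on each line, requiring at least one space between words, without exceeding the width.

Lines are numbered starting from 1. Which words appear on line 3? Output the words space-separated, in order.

Answer: support

Derivation:
Line 1: ['bear', 'I', 'year'] (min_width=11, slack=2)
Line 2: ['coffee'] (min_width=6, slack=7)
Line 3: ['support'] (min_width=7, slack=6)
Line 4: ['pepper', 'book'] (min_width=11, slack=2)
Line 5: ['valley', 'ocean'] (min_width=12, slack=1)
Line 6: ['bedroom', 'snow'] (min_width=12, slack=1)
Line 7: ['quickly', 'at'] (min_width=10, slack=3)
Line 8: ['valley', 'garden'] (min_width=13, slack=0)
Line 9: ['I', 'rectangle'] (min_width=11, slack=2)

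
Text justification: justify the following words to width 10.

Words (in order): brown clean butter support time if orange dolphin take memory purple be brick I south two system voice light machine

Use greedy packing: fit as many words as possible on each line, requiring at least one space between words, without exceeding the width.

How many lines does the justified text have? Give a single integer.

Line 1: ['brown'] (min_width=5, slack=5)
Line 2: ['clean'] (min_width=5, slack=5)
Line 3: ['butter'] (min_width=6, slack=4)
Line 4: ['support'] (min_width=7, slack=3)
Line 5: ['time', 'if'] (min_width=7, slack=3)
Line 6: ['orange'] (min_width=6, slack=4)
Line 7: ['dolphin'] (min_width=7, slack=3)
Line 8: ['take'] (min_width=4, slack=6)
Line 9: ['memory'] (min_width=6, slack=4)
Line 10: ['purple', 'be'] (min_width=9, slack=1)
Line 11: ['brick', 'I'] (min_width=7, slack=3)
Line 12: ['south', 'two'] (min_width=9, slack=1)
Line 13: ['system'] (min_width=6, slack=4)
Line 14: ['voice'] (min_width=5, slack=5)
Line 15: ['light'] (min_width=5, slack=5)
Line 16: ['machine'] (min_width=7, slack=3)
Total lines: 16

Answer: 16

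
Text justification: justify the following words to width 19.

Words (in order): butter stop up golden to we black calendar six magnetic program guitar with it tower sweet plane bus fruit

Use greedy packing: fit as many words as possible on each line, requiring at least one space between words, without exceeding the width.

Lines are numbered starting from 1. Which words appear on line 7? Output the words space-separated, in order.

Answer: bus fruit

Derivation:
Line 1: ['butter', 'stop', 'up'] (min_width=14, slack=5)
Line 2: ['golden', 'to', 'we', 'black'] (min_width=18, slack=1)
Line 3: ['calendar', 'six'] (min_width=12, slack=7)
Line 4: ['magnetic', 'program'] (min_width=16, slack=3)
Line 5: ['guitar', 'with', 'it'] (min_width=14, slack=5)
Line 6: ['tower', 'sweet', 'plane'] (min_width=17, slack=2)
Line 7: ['bus', 'fruit'] (min_width=9, slack=10)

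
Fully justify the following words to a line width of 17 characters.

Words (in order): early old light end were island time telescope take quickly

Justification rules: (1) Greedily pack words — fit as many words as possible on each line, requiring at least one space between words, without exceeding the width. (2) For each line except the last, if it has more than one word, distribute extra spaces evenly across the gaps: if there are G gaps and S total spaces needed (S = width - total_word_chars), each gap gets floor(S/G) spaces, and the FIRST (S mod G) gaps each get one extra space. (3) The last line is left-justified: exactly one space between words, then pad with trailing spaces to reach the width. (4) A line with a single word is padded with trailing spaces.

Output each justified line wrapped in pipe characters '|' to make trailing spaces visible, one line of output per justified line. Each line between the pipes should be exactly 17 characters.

Line 1: ['early', 'old', 'light'] (min_width=15, slack=2)
Line 2: ['end', 'were', 'island'] (min_width=15, slack=2)
Line 3: ['time', 'telescope'] (min_width=14, slack=3)
Line 4: ['take', 'quickly'] (min_width=12, slack=5)

Answer: |early  old  light|
|end  were  island|
|time    telescope|
|take quickly     |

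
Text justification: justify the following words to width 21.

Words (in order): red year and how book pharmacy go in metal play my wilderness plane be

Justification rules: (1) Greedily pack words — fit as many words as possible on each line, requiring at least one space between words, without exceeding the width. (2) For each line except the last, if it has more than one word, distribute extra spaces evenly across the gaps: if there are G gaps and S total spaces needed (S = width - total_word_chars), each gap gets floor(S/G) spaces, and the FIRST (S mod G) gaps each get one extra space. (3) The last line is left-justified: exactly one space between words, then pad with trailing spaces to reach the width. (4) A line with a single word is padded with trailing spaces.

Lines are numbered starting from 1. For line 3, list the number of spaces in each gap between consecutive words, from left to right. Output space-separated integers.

Answer: 3 2

Derivation:
Line 1: ['red', 'year', 'and', 'how', 'book'] (min_width=21, slack=0)
Line 2: ['pharmacy', 'go', 'in', 'metal'] (min_width=20, slack=1)
Line 3: ['play', 'my', 'wilderness'] (min_width=18, slack=3)
Line 4: ['plane', 'be'] (min_width=8, slack=13)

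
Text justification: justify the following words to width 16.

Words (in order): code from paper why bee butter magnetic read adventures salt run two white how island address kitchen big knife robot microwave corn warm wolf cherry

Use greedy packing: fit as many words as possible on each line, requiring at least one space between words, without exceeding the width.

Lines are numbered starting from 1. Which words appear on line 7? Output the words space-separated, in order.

Line 1: ['code', 'from', 'paper'] (min_width=15, slack=1)
Line 2: ['why', 'bee', 'butter'] (min_width=14, slack=2)
Line 3: ['magnetic', 'read'] (min_width=13, slack=3)
Line 4: ['adventures', 'salt'] (min_width=15, slack=1)
Line 5: ['run', 'two', 'white'] (min_width=13, slack=3)
Line 6: ['how', 'island'] (min_width=10, slack=6)
Line 7: ['address', 'kitchen'] (min_width=15, slack=1)
Line 8: ['big', 'knife', 'robot'] (min_width=15, slack=1)
Line 9: ['microwave', 'corn'] (min_width=14, slack=2)
Line 10: ['warm', 'wolf', 'cherry'] (min_width=16, slack=0)

Answer: address kitchen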